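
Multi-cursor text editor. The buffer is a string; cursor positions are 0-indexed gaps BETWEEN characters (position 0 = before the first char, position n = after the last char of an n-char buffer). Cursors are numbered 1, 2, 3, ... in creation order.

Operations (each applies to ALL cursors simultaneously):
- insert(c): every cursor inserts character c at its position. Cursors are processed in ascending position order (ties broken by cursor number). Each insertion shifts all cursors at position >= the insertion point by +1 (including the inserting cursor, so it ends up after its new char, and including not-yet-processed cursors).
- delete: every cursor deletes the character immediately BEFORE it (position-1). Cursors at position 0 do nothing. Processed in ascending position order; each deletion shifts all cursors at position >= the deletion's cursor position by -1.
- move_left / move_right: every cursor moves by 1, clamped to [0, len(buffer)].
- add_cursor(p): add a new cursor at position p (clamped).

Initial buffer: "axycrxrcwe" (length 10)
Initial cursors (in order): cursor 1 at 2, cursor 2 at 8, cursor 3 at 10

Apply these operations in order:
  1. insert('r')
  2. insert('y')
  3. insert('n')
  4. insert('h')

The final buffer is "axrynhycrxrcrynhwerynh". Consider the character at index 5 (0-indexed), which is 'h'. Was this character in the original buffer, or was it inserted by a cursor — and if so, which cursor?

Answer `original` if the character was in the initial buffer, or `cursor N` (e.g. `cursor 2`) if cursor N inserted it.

Answer: cursor 1

Derivation:
After op 1 (insert('r')): buffer="axrycrxrcrwer" (len 13), cursors c1@3 c2@10 c3@13, authorship ..1......2..3
After op 2 (insert('y')): buffer="axryycrxrcrywery" (len 16), cursors c1@4 c2@12 c3@16, authorship ..11......22..33
After op 3 (insert('n')): buffer="axrynycrxrcrynweryn" (len 19), cursors c1@5 c2@14 c3@19, authorship ..111......222..333
After op 4 (insert('h')): buffer="axrynhycrxrcrynhwerynh" (len 22), cursors c1@6 c2@16 c3@22, authorship ..1111......2222..3333
Authorship (.=original, N=cursor N): . . 1 1 1 1 . . . . . . 2 2 2 2 . . 3 3 3 3
Index 5: author = 1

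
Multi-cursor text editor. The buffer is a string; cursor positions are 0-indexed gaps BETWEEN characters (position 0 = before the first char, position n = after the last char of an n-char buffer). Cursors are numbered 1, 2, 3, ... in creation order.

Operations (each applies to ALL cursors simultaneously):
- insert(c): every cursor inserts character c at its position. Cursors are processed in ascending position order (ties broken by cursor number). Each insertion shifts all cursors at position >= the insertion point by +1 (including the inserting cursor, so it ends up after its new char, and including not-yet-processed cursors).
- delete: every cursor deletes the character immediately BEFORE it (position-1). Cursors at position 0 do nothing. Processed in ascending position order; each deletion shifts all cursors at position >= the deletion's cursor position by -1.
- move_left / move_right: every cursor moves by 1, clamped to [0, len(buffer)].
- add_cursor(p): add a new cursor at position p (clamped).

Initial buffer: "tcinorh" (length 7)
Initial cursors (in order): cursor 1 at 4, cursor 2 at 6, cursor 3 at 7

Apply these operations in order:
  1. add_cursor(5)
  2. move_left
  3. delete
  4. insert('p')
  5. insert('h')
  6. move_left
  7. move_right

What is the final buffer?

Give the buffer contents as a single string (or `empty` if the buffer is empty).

After op 1 (add_cursor(5)): buffer="tcinorh" (len 7), cursors c1@4 c4@5 c2@6 c3@7, authorship .......
After op 2 (move_left): buffer="tcinorh" (len 7), cursors c1@3 c4@4 c2@5 c3@6, authorship .......
After op 3 (delete): buffer="tch" (len 3), cursors c1@2 c2@2 c3@2 c4@2, authorship ...
After op 4 (insert('p')): buffer="tcpppph" (len 7), cursors c1@6 c2@6 c3@6 c4@6, authorship ..1234.
After op 5 (insert('h')): buffer="tcpppphhhhh" (len 11), cursors c1@10 c2@10 c3@10 c4@10, authorship ..12341234.
After op 6 (move_left): buffer="tcpppphhhhh" (len 11), cursors c1@9 c2@9 c3@9 c4@9, authorship ..12341234.
After op 7 (move_right): buffer="tcpppphhhhh" (len 11), cursors c1@10 c2@10 c3@10 c4@10, authorship ..12341234.

Answer: tcpppphhhhh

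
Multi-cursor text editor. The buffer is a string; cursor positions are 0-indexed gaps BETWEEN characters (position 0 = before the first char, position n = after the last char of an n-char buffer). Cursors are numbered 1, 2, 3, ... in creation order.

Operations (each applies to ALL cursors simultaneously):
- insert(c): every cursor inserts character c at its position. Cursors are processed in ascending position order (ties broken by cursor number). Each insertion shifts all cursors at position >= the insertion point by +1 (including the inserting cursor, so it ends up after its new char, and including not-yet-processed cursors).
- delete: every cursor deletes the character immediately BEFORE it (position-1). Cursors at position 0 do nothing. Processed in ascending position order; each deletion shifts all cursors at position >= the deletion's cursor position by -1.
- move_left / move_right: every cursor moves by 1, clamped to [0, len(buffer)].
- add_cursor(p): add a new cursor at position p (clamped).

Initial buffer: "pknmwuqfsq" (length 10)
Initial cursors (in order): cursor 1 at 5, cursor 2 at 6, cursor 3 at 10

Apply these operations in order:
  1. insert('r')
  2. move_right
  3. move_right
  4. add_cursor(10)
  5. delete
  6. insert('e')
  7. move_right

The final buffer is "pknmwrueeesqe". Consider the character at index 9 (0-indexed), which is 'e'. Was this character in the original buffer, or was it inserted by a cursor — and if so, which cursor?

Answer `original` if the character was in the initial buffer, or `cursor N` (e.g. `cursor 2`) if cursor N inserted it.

Answer: cursor 4

Derivation:
After op 1 (insert('r')): buffer="pknmwrurqfsqr" (len 13), cursors c1@6 c2@8 c3@13, authorship .....1.2....3
After op 2 (move_right): buffer="pknmwrurqfsqr" (len 13), cursors c1@7 c2@9 c3@13, authorship .....1.2....3
After op 3 (move_right): buffer="pknmwrurqfsqr" (len 13), cursors c1@8 c2@10 c3@13, authorship .....1.2....3
After op 4 (add_cursor(10)): buffer="pknmwrurqfsqr" (len 13), cursors c1@8 c2@10 c4@10 c3@13, authorship .....1.2....3
After op 5 (delete): buffer="pknmwrusq" (len 9), cursors c1@7 c2@7 c4@7 c3@9, authorship .....1...
After op 6 (insert('e')): buffer="pknmwrueeesqe" (len 13), cursors c1@10 c2@10 c4@10 c3@13, authorship .....1.124..3
After op 7 (move_right): buffer="pknmwrueeesqe" (len 13), cursors c1@11 c2@11 c4@11 c3@13, authorship .....1.124..3
Authorship (.=original, N=cursor N): . . . . . 1 . 1 2 4 . . 3
Index 9: author = 4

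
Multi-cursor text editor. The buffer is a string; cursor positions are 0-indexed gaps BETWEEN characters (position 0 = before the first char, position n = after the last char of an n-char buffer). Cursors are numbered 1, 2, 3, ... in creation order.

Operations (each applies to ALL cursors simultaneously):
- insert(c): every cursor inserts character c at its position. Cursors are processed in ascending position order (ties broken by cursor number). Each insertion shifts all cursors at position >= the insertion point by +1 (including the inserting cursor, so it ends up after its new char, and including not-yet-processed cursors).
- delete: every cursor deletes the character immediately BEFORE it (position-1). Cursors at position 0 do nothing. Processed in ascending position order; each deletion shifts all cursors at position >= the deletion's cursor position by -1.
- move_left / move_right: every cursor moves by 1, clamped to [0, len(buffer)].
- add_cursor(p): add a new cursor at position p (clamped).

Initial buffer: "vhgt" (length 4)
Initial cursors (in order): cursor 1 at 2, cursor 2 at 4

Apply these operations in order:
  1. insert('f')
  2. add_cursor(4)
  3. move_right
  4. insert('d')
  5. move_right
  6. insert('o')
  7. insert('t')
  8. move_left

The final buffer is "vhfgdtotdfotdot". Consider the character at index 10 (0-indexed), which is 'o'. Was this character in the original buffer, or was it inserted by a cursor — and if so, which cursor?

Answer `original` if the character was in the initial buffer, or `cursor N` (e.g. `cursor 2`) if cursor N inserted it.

After op 1 (insert('f')): buffer="vhfgtf" (len 6), cursors c1@3 c2@6, authorship ..1..2
After op 2 (add_cursor(4)): buffer="vhfgtf" (len 6), cursors c1@3 c3@4 c2@6, authorship ..1..2
After op 3 (move_right): buffer="vhfgtf" (len 6), cursors c1@4 c3@5 c2@6, authorship ..1..2
After op 4 (insert('d')): buffer="vhfgdtdfd" (len 9), cursors c1@5 c3@7 c2@9, authorship ..1.1.322
After op 5 (move_right): buffer="vhfgdtdfd" (len 9), cursors c1@6 c3@8 c2@9, authorship ..1.1.322
After op 6 (insert('o')): buffer="vhfgdtodfodo" (len 12), cursors c1@7 c3@10 c2@12, authorship ..1.1.132322
After op 7 (insert('t')): buffer="vhfgdtotdfotdot" (len 15), cursors c1@8 c3@12 c2@15, authorship ..1.1.113233222
After op 8 (move_left): buffer="vhfgdtotdfotdot" (len 15), cursors c1@7 c3@11 c2@14, authorship ..1.1.113233222
Authorship (.=original, N=cursor N): . . 1 . 1 . 1 1 3 2 3 3 2 2 2
Index 10: author = 3

Answer: cursor 3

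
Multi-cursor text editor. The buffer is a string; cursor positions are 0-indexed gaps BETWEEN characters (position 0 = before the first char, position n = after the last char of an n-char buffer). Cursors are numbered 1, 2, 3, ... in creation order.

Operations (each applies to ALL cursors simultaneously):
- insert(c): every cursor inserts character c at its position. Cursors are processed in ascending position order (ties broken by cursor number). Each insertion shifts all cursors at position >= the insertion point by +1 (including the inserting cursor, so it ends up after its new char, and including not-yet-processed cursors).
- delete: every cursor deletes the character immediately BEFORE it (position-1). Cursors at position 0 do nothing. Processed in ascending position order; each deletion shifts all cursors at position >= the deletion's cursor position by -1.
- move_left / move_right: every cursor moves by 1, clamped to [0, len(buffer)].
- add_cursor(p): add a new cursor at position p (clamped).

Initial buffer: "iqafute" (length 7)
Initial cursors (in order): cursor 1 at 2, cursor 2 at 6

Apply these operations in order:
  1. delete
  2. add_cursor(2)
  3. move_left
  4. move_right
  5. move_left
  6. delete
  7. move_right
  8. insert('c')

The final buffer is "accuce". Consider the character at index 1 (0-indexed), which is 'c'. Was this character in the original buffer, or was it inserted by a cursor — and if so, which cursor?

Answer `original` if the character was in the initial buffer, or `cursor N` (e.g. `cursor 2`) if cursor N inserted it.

After op 1 (delete): buffer="iafue" (len 5), cursors c1@1 c2@4, authorship .....
After op 2 (add_cursor(2)): buffer="iafue" (len 5), cursors c1@1 c3@2 c2@4, authorship .....
After op 3 (move_left): buffer="iafue" (len 5), cursors c1@0 c3@1 c2@3, authorship .....
After op 4 (move_right): buffer="iafue" (len 5), cursors c1@1 c3@2 c2@4, authorship .....
After op 5 (move_left): buffer="iafue" (len 5), cursors c1@0 c3@1 c2@3, authorship .....
After op 6 (delete): buffer="aue" (len 3), cursors c1@0 c3@0 c2@1, authorship ...
After op 7 (move_right): buffer="aue" (len 3), cursors c1@1 c3@1 c2@2, authorship ...
After op 8 (insert('c')): buffer="accuce" (len 6), cursors c1@3 c3@3 c2@5, authorship .13.2.
Authorship (.=original, N=cursor N): . 1 3 . 2 .
Index 1: author = 1

Answer: cursor 1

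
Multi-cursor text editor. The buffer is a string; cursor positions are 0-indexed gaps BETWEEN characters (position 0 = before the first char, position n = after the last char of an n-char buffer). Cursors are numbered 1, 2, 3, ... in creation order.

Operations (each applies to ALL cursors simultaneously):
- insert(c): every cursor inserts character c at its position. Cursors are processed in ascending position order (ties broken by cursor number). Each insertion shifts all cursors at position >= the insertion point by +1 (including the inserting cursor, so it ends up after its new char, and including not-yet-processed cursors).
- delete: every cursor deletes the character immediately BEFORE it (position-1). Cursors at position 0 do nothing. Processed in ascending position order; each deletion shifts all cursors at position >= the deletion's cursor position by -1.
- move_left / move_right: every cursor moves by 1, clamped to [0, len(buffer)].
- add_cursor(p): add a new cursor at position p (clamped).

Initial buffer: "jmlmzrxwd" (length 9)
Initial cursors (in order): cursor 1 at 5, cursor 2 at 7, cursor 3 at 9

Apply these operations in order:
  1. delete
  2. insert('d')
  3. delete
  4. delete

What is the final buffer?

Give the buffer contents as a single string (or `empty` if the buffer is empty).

Answer: jml

Derivation:
After op 1 (delete): buffer="jmlmrw" (len 6), cursors c1@4 c2@5 c3@6, authorship ......
After op 2 (insert('d')): buffer="jmlmdrdwd" (len 9), cursors c1@5 c2@7 c3@9, authorship ....1.2.3
After op 3 (delete): buffer="jmlmrw" (len 6), cursors c1@4 c2@5 c3@6, authorship ......
After op 4 (delete): buffer="jml" (len 3), cursors c1@3 c2@3 c3@3, authorship ...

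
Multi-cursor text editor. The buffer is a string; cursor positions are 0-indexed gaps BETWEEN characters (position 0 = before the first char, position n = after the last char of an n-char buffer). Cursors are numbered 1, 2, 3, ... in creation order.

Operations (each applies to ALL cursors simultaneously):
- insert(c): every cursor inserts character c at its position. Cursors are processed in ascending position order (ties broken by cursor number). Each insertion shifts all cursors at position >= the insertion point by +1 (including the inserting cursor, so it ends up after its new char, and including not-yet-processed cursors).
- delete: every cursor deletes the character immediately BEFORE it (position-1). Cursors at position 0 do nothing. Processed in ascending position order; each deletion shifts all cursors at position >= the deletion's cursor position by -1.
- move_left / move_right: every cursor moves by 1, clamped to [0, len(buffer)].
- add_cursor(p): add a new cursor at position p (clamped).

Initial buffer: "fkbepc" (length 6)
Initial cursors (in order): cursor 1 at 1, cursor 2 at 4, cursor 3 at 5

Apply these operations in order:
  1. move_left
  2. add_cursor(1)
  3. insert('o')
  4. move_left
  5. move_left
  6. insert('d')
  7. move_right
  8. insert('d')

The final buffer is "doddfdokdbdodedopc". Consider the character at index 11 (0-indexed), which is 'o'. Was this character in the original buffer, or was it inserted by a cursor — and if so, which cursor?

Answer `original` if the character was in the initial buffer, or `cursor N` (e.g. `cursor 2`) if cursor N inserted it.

Answer: cursor 2

Derivation:
After op 1 (move_left): buffer="fkbepc" (len 6), cursors c1@0 c2@3 c3@4, authorship ......
After op 2 (add_cursor(1)): buffer="fkbepc" (len 6), cursors c1@0 c4@1 c2@3 c3@4, authorship ......
After op 3 (insert('o')): buffer="ofokboeopc" (len 10), cursors c1@1 c4@3 c2@6 c3@8, authorship 1.4..2.3..
After op 4 (move_left): buffer="ofokboeopc" (len 10), cursors c1@0 c4@2 c2@5 c3@7, authorship 1.4..2.3..
After op 5 (move_left): buffer="ofokboeopc" (len 10), cursors c1@0 c4@1 c2@4 c3@6, authorship 1.4..2.3..
After op 6 (insert('d')): buffer="dodfokdbodeopc" (len 14), cursors c1@1 c4@3 c2@7 c3@10, authorship 114.4.2.23.3..
After op 7 (move_right): buffer="dodfokdbodeopc" (len 14), cursors c1@2 c4@4 c2@8 c3@11, authorship 114.4.2.23.3..
After op 8 (insert('d')): buffer="doddfdokdbdodedopc" (len 18), cursors c1@3 c4@6 c2@11 c3@15, authorship 1114.44.2.223.33..
Authorship (.=original, N=cursor N): 1 1 1 4 . 4 4 . 2 . 2 2 3 . 3 3 . .
Index 11: author = 2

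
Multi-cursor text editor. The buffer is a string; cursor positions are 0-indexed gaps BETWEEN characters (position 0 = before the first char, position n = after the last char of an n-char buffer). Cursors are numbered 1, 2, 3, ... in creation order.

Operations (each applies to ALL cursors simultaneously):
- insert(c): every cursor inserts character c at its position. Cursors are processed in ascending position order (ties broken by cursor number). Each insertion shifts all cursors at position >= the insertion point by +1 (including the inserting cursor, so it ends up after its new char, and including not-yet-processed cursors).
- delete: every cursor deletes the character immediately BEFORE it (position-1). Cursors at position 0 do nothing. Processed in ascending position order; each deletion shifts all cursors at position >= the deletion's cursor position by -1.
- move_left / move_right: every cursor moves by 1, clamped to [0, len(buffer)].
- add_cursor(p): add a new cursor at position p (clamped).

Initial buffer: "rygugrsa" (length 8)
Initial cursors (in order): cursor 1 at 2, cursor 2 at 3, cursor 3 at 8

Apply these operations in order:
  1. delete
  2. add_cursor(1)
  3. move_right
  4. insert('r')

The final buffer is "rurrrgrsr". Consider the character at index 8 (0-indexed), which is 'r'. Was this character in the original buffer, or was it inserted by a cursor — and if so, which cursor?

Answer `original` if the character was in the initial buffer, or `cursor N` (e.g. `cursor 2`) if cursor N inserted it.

After op 1 (delete): buffer="rugrs" (len 5), cursors c1@1 c2@1 c3@5, authorship .....
After op 2 (add_cursor(1)): buffer="rugrs" (len 5), cursors c1@1 c2@1 c4@1 c3@5, authorship .....
After op 3 (move_right): buffer="rugrs" (len 5), cursors c1@2 c2@2 c4@2 c3@5, authorship .....
After op 4 (insert('r')): buffer="rurrrgrsr" (len 9), cursors c1@5 c2@5 c4@5 c3@9, authorship ..124...3
Authorship (.=original, N=cursor N): . . 1 2 4 . . . 3
Index 8: author = 3

Answer: cursor 3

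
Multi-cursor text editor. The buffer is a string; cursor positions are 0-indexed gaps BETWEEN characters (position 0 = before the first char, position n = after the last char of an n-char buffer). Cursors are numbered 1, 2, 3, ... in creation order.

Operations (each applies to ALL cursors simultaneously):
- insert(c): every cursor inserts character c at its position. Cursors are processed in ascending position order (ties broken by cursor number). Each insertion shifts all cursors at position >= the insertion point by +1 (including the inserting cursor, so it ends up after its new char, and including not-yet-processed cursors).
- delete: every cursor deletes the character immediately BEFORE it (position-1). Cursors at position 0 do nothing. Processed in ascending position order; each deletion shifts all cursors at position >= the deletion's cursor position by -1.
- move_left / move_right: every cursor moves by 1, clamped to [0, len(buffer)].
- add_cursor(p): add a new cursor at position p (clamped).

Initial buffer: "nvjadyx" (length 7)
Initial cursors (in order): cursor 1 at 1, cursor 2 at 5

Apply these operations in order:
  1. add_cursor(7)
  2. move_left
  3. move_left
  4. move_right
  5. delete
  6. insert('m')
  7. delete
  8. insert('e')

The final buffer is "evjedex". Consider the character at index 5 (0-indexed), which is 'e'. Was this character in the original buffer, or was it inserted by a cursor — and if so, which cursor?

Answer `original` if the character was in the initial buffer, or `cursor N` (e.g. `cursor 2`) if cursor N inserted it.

Answer: cursor 3

Derivation:
After op 1 (add_cursor(7)): buffer="nvjadyx" (len 7), cursors c1@1 c2@5 c3@7, authorship .......
After op 2 (move_left): buffer="nvjadyx" (len 7), cursors c1@0 c2@4 c3@6, authorship .......
After op 3 (move_left): buffer="nvjadyx" (len 7), cursors c1@0 c2@3 c3@5, authorship .......
After op 4 (move_right): buffer="nvjadyx" (len 7), cursors c1@1 c2@4 c3@6, authorship .......
After op 5 (delete): buffer="vjdx" (len 4), cursors c1@0 c2@2 c3@3, authorship ....
After op 6 (insert('m')): buffer="mvjmdmx" (len 7), cursors c1@1 c2@4 c3@6, authorship 1..2.3.
After op 7 (delete): buffer="vjdx" (len 4), cursors c1@0 c2@2 c3@3, authorship ....
After op 8 (insert('e')): buffer="evjedex" (len 7), cursors c1@1 c2@4 c3@6, authorship 1..2.3.
Authorship (.=original, N=cursor N): 1 . . 2 . 3 .
Index 5: author = 3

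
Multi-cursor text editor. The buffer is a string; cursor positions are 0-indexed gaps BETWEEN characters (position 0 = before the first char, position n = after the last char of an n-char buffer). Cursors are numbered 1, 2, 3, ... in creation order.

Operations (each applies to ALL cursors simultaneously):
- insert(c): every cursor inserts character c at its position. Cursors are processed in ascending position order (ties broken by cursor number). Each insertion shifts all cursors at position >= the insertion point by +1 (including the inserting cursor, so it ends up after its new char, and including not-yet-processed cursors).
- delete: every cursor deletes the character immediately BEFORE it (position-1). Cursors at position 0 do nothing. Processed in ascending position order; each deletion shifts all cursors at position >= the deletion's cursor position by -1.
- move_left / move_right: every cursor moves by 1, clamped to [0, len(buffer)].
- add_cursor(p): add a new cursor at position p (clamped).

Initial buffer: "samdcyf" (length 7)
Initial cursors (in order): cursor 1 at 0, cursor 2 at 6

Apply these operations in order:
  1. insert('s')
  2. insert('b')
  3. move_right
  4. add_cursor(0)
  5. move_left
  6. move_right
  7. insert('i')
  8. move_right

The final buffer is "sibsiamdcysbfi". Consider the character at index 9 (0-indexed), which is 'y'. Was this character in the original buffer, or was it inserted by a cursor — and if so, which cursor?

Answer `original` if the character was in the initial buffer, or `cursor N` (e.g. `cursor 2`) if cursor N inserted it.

After op 1 (insert('s')): buffer="ssamdcysf" (len 9), cursors c1@1 c2@8, authorship 1......2.
After op 2 (insert('b')): buffer="sbsamdcysbf" (len 11), cursors c1@2 c2@10, authorship 11......22.
After op 3 (move_right): buffer="sbsamdcysbf" (len 11), cursors c1@3 c2@11, authorship 11......22.
After op 4 (add_cursor(0)): buffer="sbsamdcysbf" (len 11), cursors c3@0 c1@3 c2@11, authorship 11......22.
After op 5 (move_left): buffer="sbsamdcysbf" (len 11), cursors c3@0 c1@2 c2@10, authorship 11......22.
After op 6 (move_right): buffer="sbsamdcysbf" (len 11), cursors c3@1 c1@3 c2@11, authorship 11......22.
After op 7 (insert('i')): buffer="sibsiamdcysbfi" (len 14), cursors c3@2 c1@5 c2@14, authorship 131.1.....22.2
After op 8 (move_right): buffer="sibsiamdcysbfi" (len 14), cursors c3@3 c1@6 c2@14, authorship 131.1.....22.2
Authorship (.=original, N=cursor N): 1 3 1 . 1 . . . . . 2 2 . 2
Index 9: author = original

Answer: original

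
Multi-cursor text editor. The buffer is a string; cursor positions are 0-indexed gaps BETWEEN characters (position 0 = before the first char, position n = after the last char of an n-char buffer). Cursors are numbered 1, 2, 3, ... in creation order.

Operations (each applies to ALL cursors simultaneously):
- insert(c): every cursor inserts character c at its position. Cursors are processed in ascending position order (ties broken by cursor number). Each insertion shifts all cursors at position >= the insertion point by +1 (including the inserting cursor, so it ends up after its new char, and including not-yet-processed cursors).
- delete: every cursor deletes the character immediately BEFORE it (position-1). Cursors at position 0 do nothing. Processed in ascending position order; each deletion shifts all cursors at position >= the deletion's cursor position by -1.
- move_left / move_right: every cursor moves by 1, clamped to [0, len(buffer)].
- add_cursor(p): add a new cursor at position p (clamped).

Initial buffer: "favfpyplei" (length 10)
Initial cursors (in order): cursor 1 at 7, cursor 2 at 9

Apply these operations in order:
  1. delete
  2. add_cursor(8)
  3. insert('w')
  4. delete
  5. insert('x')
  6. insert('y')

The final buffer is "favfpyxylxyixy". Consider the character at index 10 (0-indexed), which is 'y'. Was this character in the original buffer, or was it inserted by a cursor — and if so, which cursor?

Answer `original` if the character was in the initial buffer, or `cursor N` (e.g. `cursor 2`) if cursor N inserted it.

After op 1 (delete): buffer="favfpyli" (len 8), cursors c1@6 c2@7, authorship ........
After op 2 (add_cursor(8)): buffer="favfpyli" (len 8), cursors c1@6 c2@7 c3@8, authorship ........
After op 3 (insert('w')): buffer="favfpywlwiw" (len 11), cursors c1@7 c2@9 c3@11, authorship ......1.2.3
After op 4 (delete): buffer="favfpyli" (len 8), cursors c1@6 c2@7 c3@8, authorship ........
After op 5 (insert('x')): buffer="favfpyxlxix" (len 11), cursors c1@7 c2@9 c3@11, authorship ......1.2.3
After op 6 (insert('y')): buffer="favfpyxylxyixy" (len 14), cursors c1@8 c2@11 c3@14, authorship ......11.22.33
Authorship (.=original, N=cursor N): . . . . . . 1 1 . 2 2 . 3 3
Index 10: author = 2

Answer: cursor 2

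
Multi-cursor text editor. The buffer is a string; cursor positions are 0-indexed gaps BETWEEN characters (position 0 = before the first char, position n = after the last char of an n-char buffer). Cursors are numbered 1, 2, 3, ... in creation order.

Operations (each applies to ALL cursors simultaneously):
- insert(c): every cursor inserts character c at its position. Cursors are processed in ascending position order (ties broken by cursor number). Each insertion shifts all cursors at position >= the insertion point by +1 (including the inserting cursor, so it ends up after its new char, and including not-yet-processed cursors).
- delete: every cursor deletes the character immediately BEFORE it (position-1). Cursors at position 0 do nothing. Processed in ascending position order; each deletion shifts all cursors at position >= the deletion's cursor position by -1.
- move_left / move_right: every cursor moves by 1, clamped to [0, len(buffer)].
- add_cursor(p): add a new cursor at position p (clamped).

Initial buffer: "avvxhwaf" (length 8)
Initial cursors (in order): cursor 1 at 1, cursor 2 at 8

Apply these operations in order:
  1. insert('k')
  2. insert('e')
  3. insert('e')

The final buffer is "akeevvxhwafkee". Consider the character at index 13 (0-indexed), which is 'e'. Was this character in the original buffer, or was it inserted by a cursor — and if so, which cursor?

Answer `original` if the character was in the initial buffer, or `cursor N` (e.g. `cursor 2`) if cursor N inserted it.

After op 1 (insert('k')): buffer="akvvxhwafk" (len 10), cursors c1@2 c2@10, authorship .1.......2
After op 2 (insert('e')): buffer="akevvxhwafke" (len 12), cursors c1@3 c2@12, authorship .11.......22
After op 3 (insert('e')): buffer="akeevvxhwafkee" (len 14), cursors c1@4 c2@14, authorship .111.......222
Authorship (.=original, N=cursor N): . 1 1 1 . . . . . . . 2 2 2
Index 13: author = 2

Answer: cursor 2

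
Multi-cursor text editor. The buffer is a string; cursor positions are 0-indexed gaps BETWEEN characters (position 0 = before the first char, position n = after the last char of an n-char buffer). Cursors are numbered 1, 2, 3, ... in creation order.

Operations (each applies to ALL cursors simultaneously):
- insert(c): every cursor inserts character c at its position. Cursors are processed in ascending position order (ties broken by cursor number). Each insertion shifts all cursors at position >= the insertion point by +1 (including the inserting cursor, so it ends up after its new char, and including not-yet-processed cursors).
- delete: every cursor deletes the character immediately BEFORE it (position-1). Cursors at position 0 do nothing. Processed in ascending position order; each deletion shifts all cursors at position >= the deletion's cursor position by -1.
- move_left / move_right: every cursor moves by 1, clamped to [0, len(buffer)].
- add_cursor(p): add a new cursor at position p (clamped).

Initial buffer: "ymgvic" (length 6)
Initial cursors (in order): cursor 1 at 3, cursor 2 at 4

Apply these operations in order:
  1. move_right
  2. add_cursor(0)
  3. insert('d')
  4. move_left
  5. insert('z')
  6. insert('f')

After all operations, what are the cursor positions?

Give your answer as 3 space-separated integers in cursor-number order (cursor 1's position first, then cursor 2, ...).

After op 1 (move_right): buffer="ymgvic" (len 6), cursors c1@4 c2@5, authorship ......
After op 2 (add_cursor(0)): buffer="ymgvic" (len 6), cursors c3@0 c1@4 c2@5, authorship ......
After op 3 (insert('d')): buffer="dymgvdidc" (len 9), cursors c3@1 c1@6 c2@8, authorship 3....1.2.
After op 4 (move_left): buffer="dymgvdidc" (len 9), cursors c3@0 c1@5 c2@7, authorship 3....1.2.
After op 5 (insert('z')): buffer="zdymgvzdizdc" (len 12), cursors c3@1 c1@7 c2@10, authorship 33....11.22.
After op 6 (insert('f')): buffer="zfdymgvzfdizfdc" (len 15), cursors c3@2 c1@9 c2@13, authorship 333....111.222.

Answer: 9 13 2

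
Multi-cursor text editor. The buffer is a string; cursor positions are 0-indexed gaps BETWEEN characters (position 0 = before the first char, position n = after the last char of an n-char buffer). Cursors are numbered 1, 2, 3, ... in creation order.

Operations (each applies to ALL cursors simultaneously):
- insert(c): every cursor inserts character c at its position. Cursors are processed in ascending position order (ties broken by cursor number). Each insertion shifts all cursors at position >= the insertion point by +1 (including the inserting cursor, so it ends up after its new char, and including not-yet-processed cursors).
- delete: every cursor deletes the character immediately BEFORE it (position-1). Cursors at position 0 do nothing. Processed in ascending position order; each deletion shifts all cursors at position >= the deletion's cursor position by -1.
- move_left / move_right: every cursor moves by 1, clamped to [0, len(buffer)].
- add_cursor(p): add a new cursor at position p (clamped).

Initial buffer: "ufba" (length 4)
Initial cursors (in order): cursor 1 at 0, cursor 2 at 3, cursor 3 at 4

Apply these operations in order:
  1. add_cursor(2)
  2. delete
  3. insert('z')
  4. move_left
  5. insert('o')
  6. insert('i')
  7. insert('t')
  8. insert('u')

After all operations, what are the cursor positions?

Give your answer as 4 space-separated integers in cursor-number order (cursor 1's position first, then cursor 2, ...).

After op 1 (add_cursor(2)): buffer="ufba" (len 4), cursors c1@0 c4@2 c2@3 c3@4, authorship ....
After op 2 (delete): buffer="u" (len 1), cursors c1@0 c2@1 c3@1 c4@1, authorship .
After op 3 (insert('z')): buffer="zuzzz" (len 5), cursors c1@1 c2@5 c3@5 c4@5, authorship 1.234
After op 4 (move_left): buffer="zuzzz" (len 5), cursors c1@0 c2@4 c3@4 c4@4, authorship 1.234
After op 5 (insert('o')): buffer="ozuzzoooz" (len 9), cursors c1@1 c2@8 c3@8 c4@8, authorship 11.232344
After op 6 (insert('i')): buffer="oizuzzoooiiiz" (len 13), cursors c1@2 c2@12 c3@12 c4@12, authorship 111.232342344
After op 7 (insert('t')): buffer="oitzuzzoooiiitttz" (len 17), cursors c1@3 c2@16 c3@16 c4@16, authorship 1111.232342342344
After op 8 (insert('u')): buffer="oituzuzzoooiiitttuuuz" (len 21), cursors c1@4 c2@20 c3@20 c4@20, authorship 11111.232342342342344

Answer: 4 20 20 20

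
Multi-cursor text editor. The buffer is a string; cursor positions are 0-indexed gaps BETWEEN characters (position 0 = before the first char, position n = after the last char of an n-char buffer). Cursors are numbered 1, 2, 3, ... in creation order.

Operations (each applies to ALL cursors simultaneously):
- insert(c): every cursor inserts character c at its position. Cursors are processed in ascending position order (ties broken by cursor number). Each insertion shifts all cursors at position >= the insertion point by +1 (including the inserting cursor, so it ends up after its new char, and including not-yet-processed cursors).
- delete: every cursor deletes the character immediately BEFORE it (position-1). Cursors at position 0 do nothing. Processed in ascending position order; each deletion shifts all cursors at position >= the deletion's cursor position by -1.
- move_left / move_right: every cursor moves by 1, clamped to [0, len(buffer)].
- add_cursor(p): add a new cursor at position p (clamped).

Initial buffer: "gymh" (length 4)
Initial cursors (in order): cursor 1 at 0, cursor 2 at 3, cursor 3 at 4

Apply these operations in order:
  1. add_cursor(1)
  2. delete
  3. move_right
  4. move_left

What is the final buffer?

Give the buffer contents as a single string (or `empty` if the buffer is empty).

Answer: y

Derivation:
After op 1 (add_cursor(1)): buffer="gymh" (len 4), cursors c1@0 c4@1 c2@3 c3@4, authorship ....
After op 2 (delete): buffer="y" (len 1), cursors c1@0 c4@0 c2@1 c3@1, authorship .
After op 3 (move_right): buffer="y" (len 1), cursors c1@1 c2@1 c3@1 c4@1, authorship .
After op 4 (move_left): buffer="y" (len 1), cursors c1@0 c2@0 c3@0 c4@0, authorship .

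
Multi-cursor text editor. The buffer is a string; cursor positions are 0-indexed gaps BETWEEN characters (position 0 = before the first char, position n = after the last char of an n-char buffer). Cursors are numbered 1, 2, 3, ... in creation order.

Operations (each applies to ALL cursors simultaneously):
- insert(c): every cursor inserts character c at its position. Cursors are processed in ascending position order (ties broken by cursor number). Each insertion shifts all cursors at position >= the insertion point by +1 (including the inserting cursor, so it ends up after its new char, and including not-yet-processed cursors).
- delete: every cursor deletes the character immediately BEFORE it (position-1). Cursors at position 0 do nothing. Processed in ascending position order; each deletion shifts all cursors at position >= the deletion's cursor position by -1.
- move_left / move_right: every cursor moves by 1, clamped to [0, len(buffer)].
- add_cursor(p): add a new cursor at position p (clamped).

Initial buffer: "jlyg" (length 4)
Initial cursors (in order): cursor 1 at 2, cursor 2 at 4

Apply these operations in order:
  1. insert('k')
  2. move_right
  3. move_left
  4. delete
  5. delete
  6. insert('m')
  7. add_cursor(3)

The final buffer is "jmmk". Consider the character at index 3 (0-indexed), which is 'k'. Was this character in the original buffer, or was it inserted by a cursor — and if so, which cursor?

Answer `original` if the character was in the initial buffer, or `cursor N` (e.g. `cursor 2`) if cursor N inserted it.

After op 1 (insert('k')): buffer="jlkygk" (len 6), cursors c1@3 c2@6, authorship ..1..2
After op 2 (move_right): buffer="jlkygk" (len 6), cursors c1@4 c2@6, authorship ..1..2
After op 3 (move_left): buffer="jlkygk" (len 6), cursors c1@3 c2@5, authorship ..1..2
After op 4 (delete): buffer="jlyk" (len 4), cursors c1@2 c2@3, authorship ...2
After op 5 (delete): buffer="jk" (len 2), cursors c1@1 c2@1, authorship .2
After op 6 (insert('m')): buffer="jmmk" (len 4), cursors c1@3 c2@3, authorship .122
After op 7 (add_cursor(3)): buffer="jmmk" (len 4), cursors c1@3 c2@3 c3@3, authorship .122
Authorship (.=original, N=cursor N): . 1 2 2
Index 3: author = 2

Answer: cursor 2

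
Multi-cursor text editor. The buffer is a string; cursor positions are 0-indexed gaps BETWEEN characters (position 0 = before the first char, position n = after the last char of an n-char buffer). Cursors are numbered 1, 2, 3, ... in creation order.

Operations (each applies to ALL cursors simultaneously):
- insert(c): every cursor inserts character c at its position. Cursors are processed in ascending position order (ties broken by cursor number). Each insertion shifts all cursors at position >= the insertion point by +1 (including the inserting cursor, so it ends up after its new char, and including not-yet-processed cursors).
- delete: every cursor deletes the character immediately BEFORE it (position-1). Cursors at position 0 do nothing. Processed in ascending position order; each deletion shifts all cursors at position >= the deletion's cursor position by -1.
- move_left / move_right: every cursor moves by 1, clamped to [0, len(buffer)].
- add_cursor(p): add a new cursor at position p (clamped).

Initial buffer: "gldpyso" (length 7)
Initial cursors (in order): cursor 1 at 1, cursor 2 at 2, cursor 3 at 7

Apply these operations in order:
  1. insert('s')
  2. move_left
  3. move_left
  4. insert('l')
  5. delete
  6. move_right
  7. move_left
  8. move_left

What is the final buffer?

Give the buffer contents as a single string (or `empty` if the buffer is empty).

After op 1 (insert('s')): buffer="gslsdpysos" (len 10), cursors c1@2 c2@4 c3@10, authorship .1.2.....3
After op 2 (move_left): buffer="gslsdpysos" (len 10), cursors c1@1 c2@3 c3@9, authorship .1.2.....3
After op 3 (move_left): buffer="gslsdpysos" (len 10), cursors c1@0 c2@2 c3@8, authorship .1.2.....3
After op 4 (insert('l')): buffer="lgsllsdpyslos" (len 13), cursors c1@1 c2@4 c3@11, authorship 1.12.2....3.3
After op 5 (delete): buffer="gslsdpysos" (len 10), cursors c1@0 c2@2 c3@8, authorship .1.2.....3
After op 6 (move_right): buffer="gslsdpysos" (len 10), cursors c1@1 c2@3 c3@9, authorship .1.2.....3
After op 7 (move_left): buffer="gslsdpysos" (len 10), cursors c1@0 c2@2 c3@8, authorship .1.2.....3
After op 8 (move_left): buffer="gslsdpysos" (len 10), cursors c1@0 c2@1 c3@7, authorship .1.2.....3

Answer: gslsdpysos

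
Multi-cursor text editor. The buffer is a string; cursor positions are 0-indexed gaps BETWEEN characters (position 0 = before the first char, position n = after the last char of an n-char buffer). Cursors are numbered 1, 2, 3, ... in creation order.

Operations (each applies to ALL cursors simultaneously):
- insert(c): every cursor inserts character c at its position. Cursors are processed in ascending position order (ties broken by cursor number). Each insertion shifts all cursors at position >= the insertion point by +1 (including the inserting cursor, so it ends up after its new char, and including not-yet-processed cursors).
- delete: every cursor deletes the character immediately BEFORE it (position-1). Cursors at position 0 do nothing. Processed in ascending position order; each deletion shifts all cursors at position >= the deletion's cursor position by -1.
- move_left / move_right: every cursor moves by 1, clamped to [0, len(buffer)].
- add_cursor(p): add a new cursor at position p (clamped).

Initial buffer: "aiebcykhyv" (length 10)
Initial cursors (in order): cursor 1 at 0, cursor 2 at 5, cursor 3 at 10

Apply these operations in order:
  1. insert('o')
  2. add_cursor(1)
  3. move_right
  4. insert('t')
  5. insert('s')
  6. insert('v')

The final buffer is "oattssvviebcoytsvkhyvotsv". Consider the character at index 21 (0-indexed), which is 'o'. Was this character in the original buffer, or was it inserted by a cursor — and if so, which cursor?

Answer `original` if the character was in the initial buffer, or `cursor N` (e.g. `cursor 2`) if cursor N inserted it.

After op 1 (insert('o')): buffer="oaiebcoykhyvo" (len 13), cursors c1@1 c2@7 c3@13, authorship 1.....2.....3
After op 2 (add_cursor(1)): buffer="oaiebcoykhyvo" (len 13), cursors c1@1 c4@1 c2@7 c3@13, authorship 1.....2.....3
After op 3 (move_right): buffer="oaiebcoykhyvo" (len 13), cursors c1@2 c4@2 c2@8 c3@13, authorship 1.....2.....3
After op 4 (insert('t')): buffer="oattiebcoytkhyvot" (len 17), cursors c1@4 c4@4 c2@11 c3@17, authorship 1.14....2.2....33
After op 5 (insert('s')): buffer="oattssiebcoytskhyvots" (len 21), cursors c1@6 c4@6 c2@14 c3@21, authorship 1.1414....2.22....333
After op 6 (insert('v')): buffer="oattssvviebcoytsvkhyvotsv" (len 25), cursors c1@8 c4@8 c2@17 c3@25, authorship 1.141414....2.222....3333
Authorship (.=original, N=cursor N): 1 . 1 4 1 4 1 4 . . . . 2 . 2 2 2 . . . . 3 3 3 3
Index 21: author = 3

Answer: cursor 3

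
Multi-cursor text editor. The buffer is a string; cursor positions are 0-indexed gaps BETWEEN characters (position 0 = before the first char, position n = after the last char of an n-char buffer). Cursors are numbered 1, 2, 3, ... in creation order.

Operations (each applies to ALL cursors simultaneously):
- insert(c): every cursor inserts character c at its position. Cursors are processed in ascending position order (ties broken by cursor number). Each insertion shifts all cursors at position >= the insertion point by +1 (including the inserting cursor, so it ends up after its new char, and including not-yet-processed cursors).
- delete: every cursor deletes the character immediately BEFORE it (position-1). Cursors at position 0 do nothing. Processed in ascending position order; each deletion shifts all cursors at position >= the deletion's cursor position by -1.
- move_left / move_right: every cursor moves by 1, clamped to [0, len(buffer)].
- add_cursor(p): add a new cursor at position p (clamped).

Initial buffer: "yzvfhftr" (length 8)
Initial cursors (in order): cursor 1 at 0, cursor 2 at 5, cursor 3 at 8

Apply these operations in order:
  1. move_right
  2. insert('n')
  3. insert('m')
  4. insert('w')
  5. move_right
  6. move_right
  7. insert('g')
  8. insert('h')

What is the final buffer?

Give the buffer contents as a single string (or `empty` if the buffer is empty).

Answer: ynmwzvghfhfnmwtrghnmwgh

Derivation:
After op 1 (move_right): buffer="yzvfhftr" (len 8), cursors c1@1 c2@6 c3@8, authorship ........
After op 2 (insert('n')): buffer="ynzvfhfntrn" (len 11), cursors c1@2 c2@8 c3@11, authorship .1.....2..3
After op 3 (insert('m')): buffer="ynmzvfhfnmtrnm" (len 14), cursors c1@3 c2@10 c3@14, authorship .11.....22..33
After op 4 (insert('w')): buffer="ynmwzvfhfnmwtrnmw" (len 17), cursors c1@4 c2@12 c3@17, authorship .111.....222..333
After op 5 (move_right): buffer="ynmwzvfhfnmwtrnmw" (len 17), cursors c1@5 c2@13 c3@17, authorship .111.....222..333
After op 6 (move_right): buffer="ynmwzvfhfnmwtrnmw" (len 17), cursors c1@6 c2@14 c3@17, authorship .111.....222..333
After op 7 (insert('g')): buffer="ynmwzvgfhfnmwtrgnmwg" (len 20), cursors c1@7 c2@16 c3@20, authorship .111..1...222..23333
After op 8 (insert('h')): buffer="ynmwzvghfhfnmwtrghnmwgh" (len 23), cursors c1@8 c2@18 c3@23, authorship .111..11...222..2233333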